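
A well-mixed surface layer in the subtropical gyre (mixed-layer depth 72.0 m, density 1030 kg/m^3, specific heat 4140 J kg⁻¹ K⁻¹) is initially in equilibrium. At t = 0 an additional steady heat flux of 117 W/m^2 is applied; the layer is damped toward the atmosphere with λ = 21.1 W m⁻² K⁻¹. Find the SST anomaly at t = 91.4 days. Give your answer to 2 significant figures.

Areal heat capacity C = ρ c_p D = 1030 × 4140 × 72.0 = 3.07×10^8 J/(m²·K).
τ = C / λ = 3.07×10^8 / 21.1 = 1.46×10^7 s.
Equilibrium anomaly ΔT_eq = F / λ = 117 / 21.1 = 5.55 K.
t = 91.4 days = 7.90×10^6 s, so t/τ = 0.543.
ΔT(t) = ΔT_eq (1 − e^(−t/τ)) = 5.55 × (1 − e^−0.543) = 2.32 K.

2.3 K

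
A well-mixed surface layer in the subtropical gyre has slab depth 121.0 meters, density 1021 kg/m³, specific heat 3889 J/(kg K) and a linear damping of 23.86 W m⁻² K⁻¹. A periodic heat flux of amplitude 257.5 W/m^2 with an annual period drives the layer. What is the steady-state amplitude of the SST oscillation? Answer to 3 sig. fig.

2.61 K

Areal heat capacity C = ρ c_p D = 1021 × 3889 × 121.0 = 4.80×10^8 J/(m²·K).
Angular frequency ω = 2π / T = 2π / 3.15×10^7 s = 1.99×10^-7 s⁻¹.
√((Cω)² + λ²) = √((95.7)² + 23.86²) = 98.7 W/(m²·K).
Amplitude A = F₀ / √((Cω)²+λ²) = 257.5 / 98.7 = 2.61 K.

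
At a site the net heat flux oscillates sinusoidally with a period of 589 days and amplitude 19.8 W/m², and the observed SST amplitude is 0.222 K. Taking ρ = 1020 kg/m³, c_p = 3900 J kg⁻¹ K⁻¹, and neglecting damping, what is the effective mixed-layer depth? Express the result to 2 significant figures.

ω = 2π / 5.09×10^7 s = 1.23×10^-7 s⁻¹.
Required C = F₀ / (A ω) = 19.8 / (0.222 × 1.23×10^-7) = 7.22×10^8 J/(m²·K).
D = C / (ρ c_p) = 7.22×10^8 / (1020 × 3900) = 182 m.

180 m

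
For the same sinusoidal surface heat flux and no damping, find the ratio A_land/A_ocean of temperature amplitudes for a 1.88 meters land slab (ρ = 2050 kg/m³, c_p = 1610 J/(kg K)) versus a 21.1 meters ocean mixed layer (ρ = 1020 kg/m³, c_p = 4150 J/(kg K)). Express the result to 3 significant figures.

C_ocean = 1020 × 4150 × 21.1 = 8.93×10^7 J/(m²·K).
C_land = 2050 × 1610 × 1.88 = 6.20×10^6 J/(m²·K).
Undamped amplitude ∝ 1/C, so A_land/A_ocean = C_ocean/C_land = 14.4.

14.4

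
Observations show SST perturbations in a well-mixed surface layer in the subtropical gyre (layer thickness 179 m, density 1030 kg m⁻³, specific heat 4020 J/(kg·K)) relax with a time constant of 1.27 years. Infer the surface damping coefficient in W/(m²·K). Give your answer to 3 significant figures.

Areal heat capacity C = ρ c_p D = 1030 × 4020 × 179 = 7.41×10^8 J/(m²·K).
τ = 1.27 years = 4.01×10^7 s.
λ = C / τ = 7.41×10^8 / 4.01×10^7 = 18.5 W/(m²·K).

18.5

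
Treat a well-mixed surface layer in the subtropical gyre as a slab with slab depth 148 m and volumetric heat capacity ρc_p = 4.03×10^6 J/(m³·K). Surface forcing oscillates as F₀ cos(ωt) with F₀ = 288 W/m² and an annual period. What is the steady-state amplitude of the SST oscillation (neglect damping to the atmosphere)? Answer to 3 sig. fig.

2.42 K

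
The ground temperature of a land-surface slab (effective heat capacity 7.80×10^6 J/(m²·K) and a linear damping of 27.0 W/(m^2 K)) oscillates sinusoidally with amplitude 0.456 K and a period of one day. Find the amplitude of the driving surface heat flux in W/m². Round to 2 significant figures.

Areal heat capacity C = 7.80×10^6 J/(m²·K) (given).
ω = 2π / 86400 s = 7.27×10^-5 s⁻¹.
√((Cω)² + λ²) = √((567)² + 27.0²) = 568 W/(m²·K).
F₀ = A × √((Cω)²+λ²) = 0.456 × 568 = 259 W/m².

260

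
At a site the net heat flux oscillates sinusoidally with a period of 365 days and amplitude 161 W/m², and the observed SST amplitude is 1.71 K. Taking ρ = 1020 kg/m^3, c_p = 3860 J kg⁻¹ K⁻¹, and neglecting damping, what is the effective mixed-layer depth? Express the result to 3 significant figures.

ω = 2π / 3.15×10^7 s = 1.99×10^-7 s⁻¹.
Required C = F₀ / (A ω) = 161 / (1.71 × 1.99×10^-7) = 4.73×10^8 J/(m²·K).
D = C / (ρ c_p) = 4.73×10^8 / (1020 × 3860) = 120 m.

120 m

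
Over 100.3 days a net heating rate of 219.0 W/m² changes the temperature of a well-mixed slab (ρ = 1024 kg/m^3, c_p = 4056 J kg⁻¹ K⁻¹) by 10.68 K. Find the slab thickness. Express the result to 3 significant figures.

42.8 m

Heat input Q = F Δt = 219.0 × 8.67×10^6 s = 1.90×10^9 J/m².
Required areal heat capacity C = Q / ΔT = 1.78×10^8 J/(m²·K).
Depth D = C / (ρ c_p) = 1.78×10^8 / (1024 × 4056) = 42.8 m.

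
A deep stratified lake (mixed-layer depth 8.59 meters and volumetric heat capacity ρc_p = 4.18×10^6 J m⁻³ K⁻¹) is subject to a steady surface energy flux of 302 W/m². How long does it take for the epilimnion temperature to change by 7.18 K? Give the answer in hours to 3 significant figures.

237 hours

Areal heat capacity C = ρc_p × D = 4.18×10^6 × 8.59 = 3.59×10^7 J/(m²·K).
Time required: Δt = C ΔT / F = 3.59×10^7 × 7.18 / 302 = 8.54×10^5 s.
In hours: 8.54×10^5 s / (3600 s/hour) = 237 hours.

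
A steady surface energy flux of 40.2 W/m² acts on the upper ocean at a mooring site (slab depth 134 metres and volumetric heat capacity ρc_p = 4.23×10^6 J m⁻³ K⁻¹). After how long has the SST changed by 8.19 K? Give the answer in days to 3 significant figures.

1340 days

Areal heat capacity C = ρc_p × D = 4.23×10^6 × 134 = 5.67×10^8 J/(m²·K).
Time required: Δt = C ΔT / F = 5.67×10^8 × 8.19 / 40.2 = 1.15×10^8 s.
In days: 1.15×10^8 s / (86400 s/day) = 1340 days.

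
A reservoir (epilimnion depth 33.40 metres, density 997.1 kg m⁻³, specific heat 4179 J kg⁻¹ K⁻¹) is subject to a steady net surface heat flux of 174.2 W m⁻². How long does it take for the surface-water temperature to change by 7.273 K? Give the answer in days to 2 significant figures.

67 days

Areal heat capacity C = ρ c_p D = 997.1 × 4179 × 33.40 = 1.39×10^8 J m⁻² K⁻¹.
Time required: Δt = C ΔT / F = 1.39×10^8 × 7.273 / 174.2 = 5.81×10^6 s.
In days: 5.81×10^6 s / (86400 s/day) = 67.3 days.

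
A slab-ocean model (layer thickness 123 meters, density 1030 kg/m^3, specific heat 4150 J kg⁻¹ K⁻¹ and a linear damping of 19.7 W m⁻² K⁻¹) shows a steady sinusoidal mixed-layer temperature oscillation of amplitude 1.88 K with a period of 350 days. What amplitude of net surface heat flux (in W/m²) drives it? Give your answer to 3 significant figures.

209

Areal heat capacity C = ρ c_p D = 1030 × 4150 × 123 = 5.26×10^8 J/(m²·K).
ω = 2π / 3.02×10^7 s = 2.08×10^-7 s⁻¹.
√((Cω)² + λ²) = √((109)² + 19.7²) = 111 W/(m²·K).
F₀ = A × √((Cω)²+λ²) = 1.88 × 111 = 209 W/m².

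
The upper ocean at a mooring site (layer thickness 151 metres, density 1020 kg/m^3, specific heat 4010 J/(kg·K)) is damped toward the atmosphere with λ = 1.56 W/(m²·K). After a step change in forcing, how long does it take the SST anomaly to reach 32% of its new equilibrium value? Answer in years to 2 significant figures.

4.8 years

Areal heat capacity C = ρ c_p D = 1020 × 4010 × 151 = 6.18×10^8 J m⁻² K⁻¹.
τ = C / λ = 6.18×10^8 / 1.56 = 3.96×10^8 s.
Fraction reached: 1 − e^(−t/τ) = 0.32 ⇒ t = −τ ln(1 − 0.32) = τ × 0.386.
t = 1.53×10^8 s = 4.84 years.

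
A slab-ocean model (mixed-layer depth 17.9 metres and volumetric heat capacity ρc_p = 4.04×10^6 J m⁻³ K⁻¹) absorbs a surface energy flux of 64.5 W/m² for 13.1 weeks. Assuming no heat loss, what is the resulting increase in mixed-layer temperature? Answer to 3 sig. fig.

7.07 K

Areal heat capacity C = ρc_p × D = 4.04×10^6 × 17.9 = 7.23×10^7 J m⁻² K⁻¹.
Net heat input Q = F Δt = 64.5 × (13.1 weeks × 6.048×10^5 s/week) = 5.11×10^8 J/m².
ΔT = Q / C = 5.11×10^8 / 7.23×10^7 = 7.07 K.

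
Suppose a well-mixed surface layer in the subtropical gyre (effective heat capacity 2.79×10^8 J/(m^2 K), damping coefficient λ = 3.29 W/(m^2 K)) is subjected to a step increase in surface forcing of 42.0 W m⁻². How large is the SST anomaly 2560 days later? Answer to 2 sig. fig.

12 K

Areal heat capacity C = 2.79×10^8 J/(m^2 K) (given).
τ = C / λ = 2.79×10^8 / 3.29 = 8.48×10^7 s.
Equilibrium anomaly ΔT_eq = F / λ = 42.0 / 3.29 = 12.8 K.
t = 2560 days = 2.21×10^8 s, so t/τ = 2.61.
ΔT(t) = ΔT_eq (1 − e^(−t/τ)) = 12.8 × (1 − e^−2.61) = 11.8 K.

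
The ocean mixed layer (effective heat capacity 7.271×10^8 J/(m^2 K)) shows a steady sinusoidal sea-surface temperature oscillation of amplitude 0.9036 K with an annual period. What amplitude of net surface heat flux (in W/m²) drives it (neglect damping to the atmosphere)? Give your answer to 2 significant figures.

Areal heat capacity C = 7.271×10^8 J/(m^2 K) (given).
ω = 2π / 3.15×10^7 s = 1.99×10^-7 s⁻¹.
Cω = 7.27×10^8 × 1.99×10^-7 = 145 W/(m²·K).
F₀ = A × Cω = 0.9036 × 145 = 131 W/m².

130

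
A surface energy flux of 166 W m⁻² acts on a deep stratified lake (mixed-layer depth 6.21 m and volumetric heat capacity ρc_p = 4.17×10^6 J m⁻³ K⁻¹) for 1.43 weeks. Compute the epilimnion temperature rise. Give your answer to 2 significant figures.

5.5 K

Areal heat capacity C = ρc_p × D = 4.17×10^6 × 6.21 = 2.59×10^7 J m⁻² K⁻¹.
Net heat input Q = F Δt = 166 × (1.43 weeks × 6.048×10^5 s/week) = 1.44×10^8 J/m².
ΔT = Q / C = 1.44×10^8 / 2.59×10^7 = 5.54 K.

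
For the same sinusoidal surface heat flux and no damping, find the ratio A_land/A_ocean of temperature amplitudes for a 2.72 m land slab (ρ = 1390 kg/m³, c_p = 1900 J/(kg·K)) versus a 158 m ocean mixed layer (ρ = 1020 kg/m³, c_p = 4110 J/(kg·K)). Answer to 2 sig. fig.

92

C_ocean = 1020 × 4110 × 158 = 6.62×10^8 J/(m²·K).
C_land = 1390 × 1900 × 2.72 = 7.18×10^6 J/(m²·K).
Undamped amplitude ∝ 1/C, so A_land/A_ocean = C_ocean/C_land = 92.2.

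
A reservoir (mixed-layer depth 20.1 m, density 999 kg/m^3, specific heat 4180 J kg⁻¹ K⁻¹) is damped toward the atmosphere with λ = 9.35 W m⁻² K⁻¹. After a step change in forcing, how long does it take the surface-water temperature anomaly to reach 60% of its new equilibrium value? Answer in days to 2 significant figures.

Areal heat capacity C = ρ c_p D = 999 × 4180 × 20.1 = 8.39×10^7 J m⁻² K⁻¹.
τ = C / λ = 8.39×10^7 / 9.35 = 8.98×10^6 s.
Fraction reached: 1 − e^(−t/τ) = 0.60 ⇒ t = −τ ln(1 − 0.60) = τ × 0.916.
t = 8.23×10^6 s = 95.2 days.

95 days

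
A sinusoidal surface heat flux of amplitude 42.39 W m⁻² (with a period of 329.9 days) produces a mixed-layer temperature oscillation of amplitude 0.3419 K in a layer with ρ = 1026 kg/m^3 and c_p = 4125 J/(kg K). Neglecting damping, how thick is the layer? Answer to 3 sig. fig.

133 m

ω = 2π / 2.85×10^7 s = 2.20×10^-7 s⁻¹.
Required C = F₀ / (A ω) = 42.39 / (0.3419 × 2.20×10^-7) = 5.62×10^8 J/(m²·K).
D = C / (ρ c_p) = 5.62×10^8 / (1026 × 4125) = 133 m.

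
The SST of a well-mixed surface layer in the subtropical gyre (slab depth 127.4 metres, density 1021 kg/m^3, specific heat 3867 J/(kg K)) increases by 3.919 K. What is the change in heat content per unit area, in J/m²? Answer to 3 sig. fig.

1.97×10^9

Areal heat capacity C = ρ c_p D = 1021 × 3867 × 127.4 = 5.03×10^8 J/(m²·K).
ΔQ = C ΔT = 5.03×10^8 × 3.919 = 1.97×10^9 J/m².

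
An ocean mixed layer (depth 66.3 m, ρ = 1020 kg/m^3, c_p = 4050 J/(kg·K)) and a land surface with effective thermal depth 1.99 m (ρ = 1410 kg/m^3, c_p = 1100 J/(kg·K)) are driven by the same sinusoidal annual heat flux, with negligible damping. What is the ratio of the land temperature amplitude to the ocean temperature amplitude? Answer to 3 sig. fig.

88.7

C_ocean = 1020 × 4050 × 66.3 = 2.74×10^8 J/(m²·K).
C_land = 1410 × 1100 × 1.99 = 3.09×10^6 J/(m²·K).
Undamped amplitude ∝ 1/C, so A_land/A_ocean = C_ocean/C_land = 88.7.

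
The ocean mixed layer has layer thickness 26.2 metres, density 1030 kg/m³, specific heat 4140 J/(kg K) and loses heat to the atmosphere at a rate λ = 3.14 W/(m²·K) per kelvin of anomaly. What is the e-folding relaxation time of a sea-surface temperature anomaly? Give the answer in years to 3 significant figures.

Areal heat capacity C = ρ c_p D = 1030 × 4140 × 26.2 = 1.12×10^8 J m⁻² K⁻¹.
Relaxation time τ = C / λ = 1.12×10^8 / 3.14 = 3.56×10^7 s.
In years: 3.56×10^7 s / (3.156×10^7 s/year) = 1.13 years.

1.13 years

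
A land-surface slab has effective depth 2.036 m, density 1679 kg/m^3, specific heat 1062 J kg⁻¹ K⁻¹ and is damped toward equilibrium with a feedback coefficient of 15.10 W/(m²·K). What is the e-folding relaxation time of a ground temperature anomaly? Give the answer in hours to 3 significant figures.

Areal heat capacity C = ρ c_p D = 1679 × 1062 × 2.036 = 3.63×10^6 J m⁻² K⁻¹.
Relaxation time τ = C / λ = 3.63×10^6 / 15.10 = 2.40×10^5 s.
In hours: 2.40×10^5 s / (3600 s/hour) = 66.8 hours.

66.8 hours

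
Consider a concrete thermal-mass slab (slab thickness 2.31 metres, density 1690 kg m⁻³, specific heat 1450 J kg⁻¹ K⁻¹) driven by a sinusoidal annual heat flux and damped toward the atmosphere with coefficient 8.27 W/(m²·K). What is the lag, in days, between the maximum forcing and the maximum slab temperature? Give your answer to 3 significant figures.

7.87 days

Areal heat capacity C = ρ c_p D = 1690 × 1450 × 2.31 = 5.66×10^6 J/(m^2 K).
ω = 2π / 3.15×10^7 s = 1.99×10^-7 s⁻¹.
Phase lag φ = arctan(Cω/λ) = arctan(1.13/8.27) = 0.136 rad.
Time lag = φ / ω = 0.136 / 1.99×10^-7 = 6.80×10^5 s = 7.87 days.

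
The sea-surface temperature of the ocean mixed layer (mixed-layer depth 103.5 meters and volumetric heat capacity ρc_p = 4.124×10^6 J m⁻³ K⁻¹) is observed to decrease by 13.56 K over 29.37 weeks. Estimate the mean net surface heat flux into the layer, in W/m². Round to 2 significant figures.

-330

Areal heat capacity C = ρc_p × D = 4.124×10^6 × 103.5 = 4.27×10^8 J/(m²·K).
Required heat per unit area: Q = C ΔT = 4.27×10^8 × -13.56 = -5.79×10^9 J/m².
Flux F = Q / Δt = -5.79×10^9 / 1.78×10^7 s = -326 W/m².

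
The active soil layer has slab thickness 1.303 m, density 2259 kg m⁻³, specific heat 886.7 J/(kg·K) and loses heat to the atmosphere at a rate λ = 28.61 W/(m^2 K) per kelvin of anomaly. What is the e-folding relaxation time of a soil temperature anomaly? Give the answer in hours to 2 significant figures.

25 hours

Areal heat capacity C = ρ c_p D = 2259 × 886.7 × 1.303 = 2.61×10^6 J/(m^2 K).
Relaxation time τ = C / λ = 2.61×10^6 / 28.61 = 91200 s.
In hours: 91200 s / (3600 s/hour) = 25.3 hours.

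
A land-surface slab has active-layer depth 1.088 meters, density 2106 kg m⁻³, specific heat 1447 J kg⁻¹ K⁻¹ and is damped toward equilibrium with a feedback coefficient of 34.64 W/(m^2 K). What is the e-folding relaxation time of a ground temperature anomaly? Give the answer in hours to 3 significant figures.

26.6 hours

Areal heat capacity C = ρ c_p D = 2106 × 1447 × 1.088 = 3.32×10^6 J/(m^2 K).
Relaxation time τ = C / λ = 3.32×10^6 / 34.64 = 95700 s.
In hours: 95700 s / (3600 s/hour) = 26.6 hours.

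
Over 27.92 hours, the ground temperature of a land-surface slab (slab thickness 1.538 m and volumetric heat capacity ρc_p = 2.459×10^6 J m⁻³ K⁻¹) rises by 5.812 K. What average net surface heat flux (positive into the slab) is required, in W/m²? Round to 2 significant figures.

Areal heat capacity C = ρc_p × D = 2.459×10^6 × 1.538 = 3.78×10^6 J m⁻² K⁻¹.
Required heat per unit area: Q = C ΔT = 3.78×10^6 × 5.812 = 2.20×10^7 J/m².
Flux F = Q / Δt = 2.20×10^7 / 1.01×10^5 s = 219 W/m².

220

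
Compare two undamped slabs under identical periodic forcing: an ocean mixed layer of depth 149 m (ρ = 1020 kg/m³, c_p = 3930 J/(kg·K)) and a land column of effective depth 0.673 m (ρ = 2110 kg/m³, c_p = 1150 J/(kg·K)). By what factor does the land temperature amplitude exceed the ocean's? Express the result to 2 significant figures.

370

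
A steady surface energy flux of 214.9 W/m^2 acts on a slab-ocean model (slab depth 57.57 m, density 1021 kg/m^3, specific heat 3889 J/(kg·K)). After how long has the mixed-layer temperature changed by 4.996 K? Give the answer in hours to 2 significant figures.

Areal heat capacity C = ρ c_p D = 1021 × 3889 × 57.57 = 2.29×10^8 J m⁻² K⁻¹.
Time required: Δt = C ΔT / F = 2.29×10^8 × 4.996 / 214.9 = 5.31×10^6 s.
In hours: 5.31×10^6 s / (3600 s/hour) = 1480 hours.

1500 hours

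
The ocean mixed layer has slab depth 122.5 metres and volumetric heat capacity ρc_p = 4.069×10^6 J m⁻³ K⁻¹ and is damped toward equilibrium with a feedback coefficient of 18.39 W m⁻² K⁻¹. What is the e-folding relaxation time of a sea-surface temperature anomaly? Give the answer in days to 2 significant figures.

Areal heat capacity C = ρc_p × D = 4.069×10^6 × 122.5 = 4.98×10^8 J/(m²·K).
Relaxation time τ = C / λ = 4.98×10^8 / 18.39 = 2.71×10^7 s.
In days: 2.71×10^7 s / (86400 s/day) = 314 days.

310 days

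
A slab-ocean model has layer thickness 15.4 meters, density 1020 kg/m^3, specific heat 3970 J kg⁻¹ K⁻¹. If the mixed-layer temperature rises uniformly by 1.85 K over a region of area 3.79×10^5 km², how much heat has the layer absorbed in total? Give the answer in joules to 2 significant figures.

4.4×10^19 J

Areal heat capacity C = ρ c_p D = 1020 × 3970 × 15.4 = 6.24×10^7 J/(m^2 K).
Heat per unit area: q = C ΔT = 6.24×10^7 × 1.85 = 1.15×10^8 J/m².
Total heat: Q = q × A = 1.15×10^8 × (3.79×10^5 × 10⁶ m²) = 4.37×10^19 J.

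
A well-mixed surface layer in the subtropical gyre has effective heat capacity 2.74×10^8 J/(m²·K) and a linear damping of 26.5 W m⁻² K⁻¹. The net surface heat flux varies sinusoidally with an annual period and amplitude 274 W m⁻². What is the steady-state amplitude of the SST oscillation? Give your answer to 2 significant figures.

4.5 K

Areal heat capacity C = 2.74×10^8 J/(m²·K) (given).
Angular frequency ω = 2π / T = 2π / 3.15×10^7 s = 1.99×10^-7 s⁻¹.
√((Cω)² + λ²) = √((54.6)² + 26.5²) = 60.7 W/(m²·K).
Amplitude A = F₀ / √((Cω)²+λ²) = 274 / 60.7 = 4.52 K.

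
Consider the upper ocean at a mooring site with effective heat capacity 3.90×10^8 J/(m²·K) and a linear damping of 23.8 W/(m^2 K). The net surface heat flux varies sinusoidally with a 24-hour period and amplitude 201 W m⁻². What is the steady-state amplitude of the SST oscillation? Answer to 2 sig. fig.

0.0071 K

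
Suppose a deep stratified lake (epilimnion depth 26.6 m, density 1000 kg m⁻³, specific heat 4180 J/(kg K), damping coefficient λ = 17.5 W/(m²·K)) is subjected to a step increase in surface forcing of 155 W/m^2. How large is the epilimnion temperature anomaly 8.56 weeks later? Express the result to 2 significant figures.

4.9 K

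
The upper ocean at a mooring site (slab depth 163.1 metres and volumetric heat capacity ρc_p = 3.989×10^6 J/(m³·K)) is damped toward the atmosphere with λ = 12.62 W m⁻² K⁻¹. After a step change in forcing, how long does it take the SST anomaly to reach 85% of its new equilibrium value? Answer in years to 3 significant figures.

Areal heat capacity C = ρc_p × D = 3.989×10^6 × 163.1 = 6.51×10^8 J m⁻² K⁻¹.
τ = C / λ = 6.51×10^8 / 12.62 = 5.16×10^7 s.
Fraction reached: 1 − e^(−t/τ) = 0.85 ⇒ t = −τ ln(1 − 0.85) = τ × 1.90.
t = 9.78×10^7 s = 3.10 years.

3.10 years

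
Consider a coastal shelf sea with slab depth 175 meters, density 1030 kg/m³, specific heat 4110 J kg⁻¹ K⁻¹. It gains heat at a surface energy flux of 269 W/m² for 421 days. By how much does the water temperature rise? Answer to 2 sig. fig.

13 K

Areal heat capacity C = ρ c_p D = 1030 × 4110 × 175 = 7.41×10^8 J/(m²·K).
Net heat input Q = F Δt = 269 × (421 days × 86400 s/day) = 9.78×10^9 J/m².
ΔT = Q / C = 9.78×10^9 / 7.41×10^8 = 13.2 K.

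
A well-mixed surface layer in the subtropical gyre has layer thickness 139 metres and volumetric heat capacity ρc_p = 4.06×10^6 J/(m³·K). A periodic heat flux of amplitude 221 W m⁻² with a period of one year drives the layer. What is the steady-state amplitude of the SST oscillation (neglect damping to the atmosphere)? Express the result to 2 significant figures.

Areal heat capacity C = ρc_p × D = 4.06×10^6 × 139 = 5.64×10^8 J m⁻² K⁻¹.
Angular frequency ω = 2π / T = 2π / 3.15×10^7 s = 1.99×10^-7 s⁻¹.
Cω = 5.64×10^8 × 1.99×10^-7 = 112 W/(m²·K).
Amplitude A = F₀ / (Cω) = 221 / 112 = 1.97 K.

2.0 K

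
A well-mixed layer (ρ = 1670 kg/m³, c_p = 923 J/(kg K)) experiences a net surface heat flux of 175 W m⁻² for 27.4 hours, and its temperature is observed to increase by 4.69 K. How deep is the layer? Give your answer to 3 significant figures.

2.39 m

Heat input Q = F Δt = 175 × 98600 s = 1.73×10^7 J/m².
Required areal heat capacity C = Q / ΔT = 3.68×10^6 J/(m²·K).
Depth D = C / (ρ c_p) = 3.68×10^6 / (1670 × 923) = 2.39 m.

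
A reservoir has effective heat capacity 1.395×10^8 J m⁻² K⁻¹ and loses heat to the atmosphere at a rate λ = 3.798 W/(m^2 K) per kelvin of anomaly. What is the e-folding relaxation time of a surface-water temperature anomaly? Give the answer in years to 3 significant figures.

1.16 years

Areal heat capacity C = 1.395×10^8 J m⁻² K⁻¹ (given).
Relaxation time τ = C / λ = 1.40×10^8 / 3.798 = 3.67×10^7 s.
In years: 3.67×10^7 s / (3.156×10^7 s/year) = 1.16 years.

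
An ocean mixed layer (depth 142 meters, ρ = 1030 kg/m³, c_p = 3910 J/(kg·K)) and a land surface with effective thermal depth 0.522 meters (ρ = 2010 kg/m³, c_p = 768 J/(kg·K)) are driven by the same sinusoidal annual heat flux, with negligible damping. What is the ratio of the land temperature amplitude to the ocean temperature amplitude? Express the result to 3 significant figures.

710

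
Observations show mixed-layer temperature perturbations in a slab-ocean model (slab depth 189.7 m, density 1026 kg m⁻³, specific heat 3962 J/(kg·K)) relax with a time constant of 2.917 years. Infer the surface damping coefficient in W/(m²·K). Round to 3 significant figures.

Areal heat capacity C = ρ c_p D = 1026 × 3962 × 189.7 = 7.71×10^8 J/(m²·K).
τ = 2.917 years = 9.21×10^7 s.
λ = C / τ = 7.71×10^8 / 9.21×10^7 = 8.38 W/(m²·K).

8.38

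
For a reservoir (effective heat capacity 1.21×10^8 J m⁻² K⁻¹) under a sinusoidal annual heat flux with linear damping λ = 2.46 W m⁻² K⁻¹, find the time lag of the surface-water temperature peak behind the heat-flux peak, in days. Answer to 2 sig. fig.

85 days

Areal heat capacity C = 1.21×10^8 J m⁻² K⁻¹ (given).
ω = 2π / 3.15×10^7 s = 1.99×10^-7 s⁻¹.
Phase lag φ = arctan(Cω/λ) = arctan(24.1/2.46) = 1.47 rad.
Time lag = φ / ω = 1.47 / 1.99×10^-7 = 7.37×10^6 s = 85.3 days.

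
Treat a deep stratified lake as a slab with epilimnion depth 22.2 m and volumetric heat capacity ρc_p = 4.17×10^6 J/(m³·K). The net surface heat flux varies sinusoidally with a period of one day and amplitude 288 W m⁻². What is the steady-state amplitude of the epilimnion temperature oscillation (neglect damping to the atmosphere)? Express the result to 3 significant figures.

0.0428 K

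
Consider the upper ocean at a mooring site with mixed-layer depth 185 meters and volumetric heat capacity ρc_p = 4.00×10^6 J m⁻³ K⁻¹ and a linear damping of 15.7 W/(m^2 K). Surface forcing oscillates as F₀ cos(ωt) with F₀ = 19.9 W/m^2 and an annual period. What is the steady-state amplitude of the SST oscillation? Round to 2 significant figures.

Areal heat capacity C = ρc_p × D = 4.00×10^6 × 185 = 7.40×10^8 J m⁻² K⁻¹.
Angular frequency ω = 2π / T = 2π / 3.15×10^7 s = 1.99×10^-7 s⁻¹.
√((Cω)² + λ²) = √((147)² + 15.7²) = 148 W/(m²·K).
Amplitude A = F₀ / √((Cω)²+λ²) = 19.9 / 148 = 0.134 K.

0.13 K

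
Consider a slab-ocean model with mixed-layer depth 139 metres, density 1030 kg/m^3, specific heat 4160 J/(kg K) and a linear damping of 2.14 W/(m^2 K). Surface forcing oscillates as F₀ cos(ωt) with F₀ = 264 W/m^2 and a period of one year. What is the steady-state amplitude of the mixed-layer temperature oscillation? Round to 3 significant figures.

2.22 K

Areal heat capacity C = ρ c_p D = 1030 × 4160 × 139 = 5.96×10^8 J m⁻² K⁻¹.
Angular frequency ω = 2π / T = 2π / 3.15×10^7 s = 1.99×10^-7 s⁻¹.
√((Cω)² + λ²) = √((119)² + 2.14²) = 119 W/(m²·K).
Amplitude A = F₀ / √((Cω)²+λ²) = 264 / 119 = 2.22 K.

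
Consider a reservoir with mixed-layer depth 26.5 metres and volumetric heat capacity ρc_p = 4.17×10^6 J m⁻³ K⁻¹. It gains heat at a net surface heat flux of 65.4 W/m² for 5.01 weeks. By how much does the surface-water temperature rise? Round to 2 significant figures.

1.8 K

Areal heat capacity C = ρc_p × D = 4.17×10^6 × 26.5 = 1.11×10^8 J/(m^2 K).
Net heat input Q = F Δt = 65.4 × (5.01 weeks × 6.048×10^5 s/week) = 1.98×10^8 J/m².
ΔT = Q / C = 1.98×10^8 / 1.11×10^8 = 1.79 K.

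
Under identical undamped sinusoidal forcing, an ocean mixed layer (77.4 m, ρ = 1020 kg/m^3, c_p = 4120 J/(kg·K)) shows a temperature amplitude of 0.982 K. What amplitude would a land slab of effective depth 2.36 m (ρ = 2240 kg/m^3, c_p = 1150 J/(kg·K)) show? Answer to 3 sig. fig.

52.5 K

C_ocean = 3.25×10^8 J/(m²·K); C_land = 6.08×10^6 J/(m²·K).
A ∝ 1/C ⇒ A_land = A_ocean × C_ocean/C_land = 0.982 × 53.5 = 52.5 K.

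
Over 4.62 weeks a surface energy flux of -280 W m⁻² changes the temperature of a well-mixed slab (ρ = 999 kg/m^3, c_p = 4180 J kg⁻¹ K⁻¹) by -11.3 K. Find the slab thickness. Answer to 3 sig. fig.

16.6 m

Heat input Q = F Δt = -280 × 2.79×10^6 s = -7.82×10^8 J/m².
Required areal heat capacity C = Q / ΔT = 6.92×10^7 J/(m²·K).
Depth D = C / (ρ c_p) = 6.92×10^7 / (999 × 4180) = 16.6 m.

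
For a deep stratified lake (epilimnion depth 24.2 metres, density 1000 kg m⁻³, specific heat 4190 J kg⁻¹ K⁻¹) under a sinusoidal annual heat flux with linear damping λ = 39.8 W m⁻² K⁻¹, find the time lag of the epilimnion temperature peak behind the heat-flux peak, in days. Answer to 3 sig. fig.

27.3 days

Areal heat capacity C = ρ c_p D = 1000 × 4190 × 24.2 = 1.01×10^8 J/(m²·K).
ω = 2π / 3.15×10^7 s = 1.99×10^-7 s⁻¹.
Phase lag φ = arctan(Cω/λ) = arctan(20.2/39.8) = 0.470 rad.
Time lag = φ / ω = 0.470 / 1.99×10^-7 = 2.36×10^6 s = 27.3 days.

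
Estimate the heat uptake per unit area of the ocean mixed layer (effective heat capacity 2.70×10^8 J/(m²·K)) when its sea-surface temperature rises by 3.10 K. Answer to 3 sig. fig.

8.37×10^8

Areal heat capacity C = 2.70×10^8 J/(m²·K) (given).
ΔQ = C ΔT = 2.70×10^8 × 3.10 = 8.37×10^8 J/m².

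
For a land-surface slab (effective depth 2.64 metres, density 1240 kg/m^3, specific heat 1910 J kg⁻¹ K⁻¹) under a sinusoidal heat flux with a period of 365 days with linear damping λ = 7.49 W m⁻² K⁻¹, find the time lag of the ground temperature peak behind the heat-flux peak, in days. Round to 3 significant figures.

Areal heat capacity C = ρ c_p D = 1240 × 1910 × 2.64 = 6.25×10^6 J/(m^2 K).
ω = 2π / 3.15×10^7 s = 1.99×10^-7 s⁻¹.
Phase lag φ = arctan(Cω/λ) = arctan(1.25/7.49) = 0.165 rad.
Time lag = φ / ω = 0.165 / 1.99×10^-7 = 8.27×10^5 s = 9.57 days.

9.57 days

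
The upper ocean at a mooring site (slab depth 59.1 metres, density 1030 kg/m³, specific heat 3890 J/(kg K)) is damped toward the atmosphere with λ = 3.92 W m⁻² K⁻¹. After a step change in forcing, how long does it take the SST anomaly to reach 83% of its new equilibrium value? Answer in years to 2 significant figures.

Areal heat capacity C = ρ c_p D = 1030 × 3890 × 59.1 = 2.37×10^8 J/(m²·K).
τ = C / λ = 2.37×10^8 / 3.92 = 6.04×10^7 s.
Fraction reached: 1 − e^(−t/τ) = 0.83 ⇒ t = −τ ln(1 − 0.83) = τ × 1.77.
t = 1.07×10^8 s = 3.39 years.

3.4 years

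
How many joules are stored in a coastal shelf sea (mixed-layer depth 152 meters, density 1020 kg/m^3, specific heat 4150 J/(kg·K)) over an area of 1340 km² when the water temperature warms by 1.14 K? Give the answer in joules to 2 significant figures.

9.8×10^17 J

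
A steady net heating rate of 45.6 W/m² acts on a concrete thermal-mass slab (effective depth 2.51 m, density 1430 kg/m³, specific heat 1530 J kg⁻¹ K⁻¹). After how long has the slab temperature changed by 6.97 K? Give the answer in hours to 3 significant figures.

Areal heat capacity C = ρ c_p D = 1430 × 1530 × 2.51 = 5.49×10^6 J/(m²·K).
Time required: Δt = C ΔT / F = 5.49×10^6 × 6.97 / 45.6 = 8.39×10^5 s.
In hours: 8.39×10^5 s / (3600 s/hour) = 233 hours.

233 hours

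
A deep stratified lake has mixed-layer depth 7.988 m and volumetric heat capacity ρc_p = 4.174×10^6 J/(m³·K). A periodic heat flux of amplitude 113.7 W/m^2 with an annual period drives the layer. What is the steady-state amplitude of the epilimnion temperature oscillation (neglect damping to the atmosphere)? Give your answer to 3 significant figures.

17.1 K

Areal heat capacity C = ρc_p × D = 4.174×10^6 × 7.988 = 3.33×10^7 J/(m²·K).
Angular frequency ω = 2π / T = 2π / 3.15×10^7 s = 1.99×10^-7 s⁻¹.
Cω = 3.33×10^7 × 1.99×10^-7 = 6.64 W/(m²·K).
Amplitude A = F₀ / (Cω) = 113.7 / 6.64 = 17.1 K.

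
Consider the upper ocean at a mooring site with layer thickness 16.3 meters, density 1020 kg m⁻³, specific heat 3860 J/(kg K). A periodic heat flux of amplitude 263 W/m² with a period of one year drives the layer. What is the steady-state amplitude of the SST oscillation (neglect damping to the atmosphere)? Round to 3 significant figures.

20.6 K

Areal heat capacity C = ρ c_p D = 1020 × 3860 × 16.3 = 6.42×10^7 J/(m²·K).
Angular frequency ω = 2π / T = 2π / 3.15×10^7 s = 1.99×10^-7 s⁻¹.
Cω = 6.42×10^7 × 1.99×10^-7 = 12.8 W/(m²·K).
Amplitude A = F₀ / (Cω) = 263 / 12.8 = 20.6 K.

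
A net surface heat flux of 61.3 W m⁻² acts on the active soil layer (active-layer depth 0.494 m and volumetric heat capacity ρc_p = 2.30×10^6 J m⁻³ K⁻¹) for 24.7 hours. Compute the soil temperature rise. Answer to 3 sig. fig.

Areal heat capacity C = ρc_p × D = 2.30×10^6 × 0.494 = 1.14×10^6 J/(m²·K).
Net heat input Q = F Δt = 61.3 × (24.7 hours × 3600 s/hour) = 5.45×10^6 J/m².
ΔT = Q / C = 5.45×10^6 / 1.14×10^6 = 4.80 K.

4.80 K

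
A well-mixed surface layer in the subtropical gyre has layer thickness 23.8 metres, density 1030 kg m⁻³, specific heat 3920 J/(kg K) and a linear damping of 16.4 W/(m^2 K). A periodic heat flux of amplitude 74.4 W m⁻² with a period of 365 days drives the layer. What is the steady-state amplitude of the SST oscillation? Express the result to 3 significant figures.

2.95 K

Areal heat capacity C = ρ c_p D = 1030 × 3920 × 23.8 = 9.61×10^7 J/(m²·K).
Angular frequency ω = 2π / T = 2π / 3.15×10^7 s = 1.99×10^-7 s⁻¹.
√((Cω)² + λ²) = √((19.1)² + 16.4²) = 25.2 W/(m²·K).
Amplitude A = F₀ / √((Cω)²+λ²) = 74.4 / 25.2 = 2.95 K.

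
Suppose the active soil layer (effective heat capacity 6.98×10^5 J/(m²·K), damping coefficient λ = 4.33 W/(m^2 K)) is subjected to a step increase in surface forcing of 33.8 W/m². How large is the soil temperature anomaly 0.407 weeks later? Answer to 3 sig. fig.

6.11 K

Areal heat capacity C = 6.98×10^5 J/(m²·K) (given).
τ = C / λ = 6.98×10^5 / 4.33 = 1.61×10^5 s.
Equilibrium anomaly ΔT_eq = F / λ = 33.8 / 4.33 = 7.81 K.
t = 0.407 weeks = 2.46×10^5 s, so t/τ = 1.53.
ΔT(t) = ΔT_eq (1 − e^(−t/τ)) = 7.81 × (1 − e^−1.53) = 6.11 K.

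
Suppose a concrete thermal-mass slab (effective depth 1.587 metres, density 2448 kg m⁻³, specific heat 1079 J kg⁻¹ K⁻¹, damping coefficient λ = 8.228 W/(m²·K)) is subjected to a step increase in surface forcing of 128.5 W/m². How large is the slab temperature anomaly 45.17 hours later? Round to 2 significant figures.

Areal heat capacity C = ρ c_p D = 2448 × 1079 × 1.587 = 4.19×10^6 J/(m²·K).
τ = C / λ = 4.19×10^6 / 8.228 = 5.09×10^5 s.
Equilibrium anomaly ΔT_eq = F / λ = 128.5 / 8.228 = 15.6 K.
t = 45.17 hours = 1.63×10^5 s, so t/τ = 0.319.
ΔT(t) = ΔT_eq (1 − e^(−t/τ)) = 15.6 × (1 − e^−0.319) = 4.27 K.

4.3 K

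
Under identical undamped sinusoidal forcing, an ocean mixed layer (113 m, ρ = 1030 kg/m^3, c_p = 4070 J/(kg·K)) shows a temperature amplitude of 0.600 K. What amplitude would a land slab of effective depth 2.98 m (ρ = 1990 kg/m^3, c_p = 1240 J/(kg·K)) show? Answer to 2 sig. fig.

C_ocean = 4.74×10^8 J/(m²·K); C_land = 7.35×10^6 J/(m²·K).
A ∝ 1/C ⇒ A_land = A_ocean × C_ocean/C_land = 0.600 × 64.4 = 38.7 K.

39 K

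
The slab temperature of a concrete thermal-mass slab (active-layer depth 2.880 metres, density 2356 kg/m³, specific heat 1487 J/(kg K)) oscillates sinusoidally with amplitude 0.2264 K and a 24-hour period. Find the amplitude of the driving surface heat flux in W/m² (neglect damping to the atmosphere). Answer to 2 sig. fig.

Areal heat capacity C = ρ c_p D = 2356 × 1487 × 2.880 = 1.01×10^7 J/(m^2 K).
ω = 2π / 86400 s = 7.27×10^-5 s⁻¹.
Cω = 1.01×10^7 × 7.27×10^-5 = 734 W/(m²·K).
F₀ = A × Cω = 0.2264 × 734 = 166 W/m².

170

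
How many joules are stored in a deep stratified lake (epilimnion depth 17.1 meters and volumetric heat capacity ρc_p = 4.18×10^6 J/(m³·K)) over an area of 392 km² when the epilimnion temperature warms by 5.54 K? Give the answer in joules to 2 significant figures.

1.6×10^17 J

Areal heat capacity C = ρc_p × D = 4.18×10^6 × 17.1 = 7.15×10^7 J/(m^2 K).
Heat per unit area: q = C ΔT = 7.15×10^7 × 5.54 = 3.96×10^8 J/m².
Total heat: Q = q × A = 3.96×10^8 × (392 × 10⁶ m²) = 1.55×10^17 J.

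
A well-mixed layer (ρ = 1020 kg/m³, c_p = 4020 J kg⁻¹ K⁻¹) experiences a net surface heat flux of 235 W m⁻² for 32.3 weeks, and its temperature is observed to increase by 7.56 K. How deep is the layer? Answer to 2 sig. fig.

Heat input Q = F Δt = 235 × 1.95×10^7 s = 4.59×10^9 J/m².
Required areal heat capacity C = Q / ΔT = 6.07×10^8 J/(m²·K).
Depth D = C / (ρ c_p) = 6.07×10^8 / (1020 × 4020) = 148 m.

150 m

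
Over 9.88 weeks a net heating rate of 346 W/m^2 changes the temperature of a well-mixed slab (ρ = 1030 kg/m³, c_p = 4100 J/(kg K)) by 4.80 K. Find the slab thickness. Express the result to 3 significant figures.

102 m

Heat input Q = F Δt = 346 × 5.98×10^6 s = 2.07×10^9 J/m².
Required areal heat capacity C = Q / ΔT = 4.31×10^8 J/(m²·K).
Depth D = C / (ρ c_p) = 4.31×10^8 / (1030 × 4100) = 102 m.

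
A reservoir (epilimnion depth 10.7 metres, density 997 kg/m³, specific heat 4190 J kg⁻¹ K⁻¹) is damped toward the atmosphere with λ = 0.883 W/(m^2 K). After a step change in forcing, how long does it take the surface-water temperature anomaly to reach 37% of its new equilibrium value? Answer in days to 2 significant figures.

270 days

Areal heat capacity C = ρ c_p D = 997 × 4190 × 10.7 = 4.47×10^7 J/(m²·K).
τ = C / λ = 4.47×10^7 / 0.883 = 5.06×10^7 s.
Fraction reached: 1 − e^(−t/τ) = 0.37 ⇒ t = −τ ln(1 − 0.37) = τ × 0.462.
t = 2.34×10^7 s = 271 days.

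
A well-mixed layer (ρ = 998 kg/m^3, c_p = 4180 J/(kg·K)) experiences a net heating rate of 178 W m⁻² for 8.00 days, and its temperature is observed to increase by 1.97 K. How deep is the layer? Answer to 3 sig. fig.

15.0 m

Heat input Q = F Δt = 178 × 6.91×10^5 s = 1.23×10^8 J/m².
Required areal heat capacity C = Q / ΔT = 6.25×10^7 J/(m²·K).
Depth D = C / (ρ c_p) = 6.25×10^7 / (998 × 4180) = 15.0 m.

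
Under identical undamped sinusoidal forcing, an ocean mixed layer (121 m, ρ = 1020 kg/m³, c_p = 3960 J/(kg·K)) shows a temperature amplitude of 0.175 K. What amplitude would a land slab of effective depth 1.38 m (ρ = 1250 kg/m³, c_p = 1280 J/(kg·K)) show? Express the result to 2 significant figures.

C_ocean = 4.89×10^8 J/(m²·K); C_land = 2.21×10^6 J/(m²·K).
A ∝ 1/C ⇒ A_land = A_ocean × C_ocean/C_land = 0.175 × 221 = 38.7 K.

39 K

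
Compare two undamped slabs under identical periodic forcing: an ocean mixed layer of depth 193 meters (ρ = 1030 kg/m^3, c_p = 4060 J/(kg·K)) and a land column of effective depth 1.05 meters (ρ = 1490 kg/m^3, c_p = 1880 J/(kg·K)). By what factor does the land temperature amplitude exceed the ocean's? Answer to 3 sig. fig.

274

C_ocean = 1030 × 4060 × 193 = 8.07×10^8 J/(m²·K).
C_land = 1490 × 1880 × 1.05 = 2.94×10^6 J/(m²·K).
Undamped amplitude ∝ 1/C, so A_land/A_ocean = C_ocean/C_land = 274.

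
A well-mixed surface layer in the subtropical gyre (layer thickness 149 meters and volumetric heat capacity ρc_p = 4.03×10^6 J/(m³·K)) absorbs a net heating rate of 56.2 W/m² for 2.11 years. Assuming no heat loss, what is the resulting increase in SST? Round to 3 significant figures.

6.23 K

Areal heat capacity C = ρc_p × D = 4.03×10^6 × 149 = 6.00×10^8 J/(m²·K).
Net heat input Q = F Δt = 56.2 × (2.11 years × 3.156×10^7 s/year) = 3.74×10^9 J/m².
ΔT = Q / C = 3.74×10^9 / 6.00×10^8 = 6.23 K.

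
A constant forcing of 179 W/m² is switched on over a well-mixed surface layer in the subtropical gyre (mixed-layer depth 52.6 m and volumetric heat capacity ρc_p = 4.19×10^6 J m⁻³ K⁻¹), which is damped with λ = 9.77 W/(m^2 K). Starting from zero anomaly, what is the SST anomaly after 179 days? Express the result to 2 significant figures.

Areal heat capacity C = ρc_p × D = 4.19×10^6 × 52.6 = 2.20×10^8 J/(m²·K).
τ = C / λ = 2.20×10^8 / 9.77 = 2.26×10^7 s.
Equilibrium anomaly ΔT_eq = F / λ = 179 / 9.77 = 18.3 K.
t = 179 days = 1.55×10^7 s, so t/τ = 0.686.
ΔT(t) = ΔT_eq (1 − e^(−t/τ)) = 18.3 × (1 − e^−0.686) = 9.09 K.

9.1 K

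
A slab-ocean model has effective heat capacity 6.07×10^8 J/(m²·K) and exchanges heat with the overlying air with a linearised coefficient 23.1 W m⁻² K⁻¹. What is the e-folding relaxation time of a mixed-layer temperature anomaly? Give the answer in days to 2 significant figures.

Areal heat capacity C = 6.07×10^8 J/(m²·K) (given).
Relaxation time τ = C / λ = 6.07×10^8 / 23.1 = 2.63×10^7 s.
In days: 2.63×10^7 s / (86400 s/day) = 304 days.

300 days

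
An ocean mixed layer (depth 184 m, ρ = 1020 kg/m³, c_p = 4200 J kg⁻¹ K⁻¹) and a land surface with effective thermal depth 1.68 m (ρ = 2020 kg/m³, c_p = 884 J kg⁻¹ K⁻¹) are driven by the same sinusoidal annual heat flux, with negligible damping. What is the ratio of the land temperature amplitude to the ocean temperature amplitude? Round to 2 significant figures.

260

C_ocean = 1020 × 4200 × 184 = 7.88×10^8 J/(m²·K).
C_land = 2020 × 884 × 1.68 = 3.00×10^6 J/(m²·K).
Undamped amplitude ∝ 1/C, so A_land/A_ocean = C_ocean/C_land = 263.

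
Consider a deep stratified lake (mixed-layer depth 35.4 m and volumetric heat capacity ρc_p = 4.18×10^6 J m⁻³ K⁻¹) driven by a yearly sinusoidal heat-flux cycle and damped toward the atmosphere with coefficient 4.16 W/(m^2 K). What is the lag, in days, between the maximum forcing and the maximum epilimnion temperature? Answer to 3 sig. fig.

83.1 days

Areal heat capacity C = ρc_p × D = 4.18×10^6 × 35.4 = 1.48×10^8 J m⁻² K⁻¹.
ω = 2π / 3.15×10^7 s = 1.99×10^-7 s⁻¹.
Phase lag φ = arctan(Cω/λ) = arctan(29.5/4.16) = 1.43 rad.
Time lag = φ / ω = 1.43 / 1.99×10^-7 = 7.18×10^6 s = 83.1 days.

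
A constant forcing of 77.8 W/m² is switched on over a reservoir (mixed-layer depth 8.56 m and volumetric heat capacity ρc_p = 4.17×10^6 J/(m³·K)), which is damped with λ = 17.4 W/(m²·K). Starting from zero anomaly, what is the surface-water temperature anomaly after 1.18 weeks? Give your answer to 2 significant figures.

1.3 K

Areal heat capacity C = ρc_p × D = 4.17×10^6 × 8.56 = 3.57×10^7 J/(m^2 K).
τ = C / λ = 3.57×10^7 / 17.4 = 2.05×10^6 s.
Equilibrium anomaly ΔT_eq = F / λ = 77.8 / 17.4 = 4.47 K.
t = 1.18 weeks = 7.14×10^5 s, so t/τ = 0.348.
ΔT(t) = ΔT_eq (1 − e^(−t/τ)) = 4.47 × (1 − e^−0.348) = 1.31 K.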